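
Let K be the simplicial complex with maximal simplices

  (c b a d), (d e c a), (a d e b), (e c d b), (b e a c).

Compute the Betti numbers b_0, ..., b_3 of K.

Order the vertices as a < b < c < d < e. Listing each simplex with vertices in this order, K has dimension 3 with simplices:

  0-simplices (5): a, b, c, d, e
  1-simplices (10): ab, ac, ad, ae, bc, bd, be, cd, ce, de
  2-simplices (10): abc, abd, abe, acd, ace, ade, bcd, bce, bde, cde
  3-simplices (5): abcd, abce, abde, acde, bcde

giving chain groups C_0 ≅ Z^5, C_1 ≅ Z^10, C_2 ≅ Z^10, C_3 ≅ Z^5.

∂_1: C_1 → C_0 sends each edge [p,q] (with p < q) to q − p. For instance
  ∂bd = d − b.
This gives a 5×10 integer matrix of rank 4; reducing to Smith normal form yields diagonal entries (1,1,1,1).

∂_2: C_2 → C_1 maps a triangle to the signed sum of its edges. For instance
  ∂cde = de − ce + cd,
  ∂abd = bd − ad + ab.
This gives a 10×10 integer matrix of rank 6; reducing to Smith normal form yields diagonal entries (1,1,1,1,1,1).

Boundary ∂_3: C_3 → C_2 sends each 3-simplex σ to the alternating sum Σ_i (−1)^i (σ with its i-th vertex removed). For instance
  ∂acde = cde − ade + ace − acd,
  ∂abde = bde − ade + abe − abd.
The 10×5 boundary matrix has rank 4 and Smith normal form diag(1,1,1,1).

Computing H_k = (kernel of ∂_k) / (image of ∂_{k+1}):

  H_0: rank C_0 − rank ∂_1 = 5 − 4 = 1, and the invariant factors of ∂_1 are all 1, so H_0 = Z.
  H_1: rank ker ∂_1 − rank ∂_2 = (10 − 4) − 6 = 0, and the invariant factors of ∂_2 are all 1, so H_1 = 0.
  H_2: rank ker ∂_2 − rank ∂_3 = (10 − 6) − 4 = 0, and the invariant factors of ∂_3 are all 1, so H_2 = 0.
  H_3: rank ker ∂_3 − rank ∂_4 = (5 − 4) − 0 = 1, and there is no ∂_4, so H_3 = Z.

Hence the Betti numbers are b_0 = 1, b_1 = 0, b_2 = 0, b_3 = 1.

b_0 = 1, b_1 = 0, b_2 = 0, b_3 = 1.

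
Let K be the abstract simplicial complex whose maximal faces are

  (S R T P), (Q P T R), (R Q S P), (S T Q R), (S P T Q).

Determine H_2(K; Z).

K has 5 vertices, 10 edges, 10 triangles, 5 3-simplices.
rank ∂_2 = 6, rank ∂_3 = 4 ⇒ b_2 = 10 − 6 − 4 = 0; all invariant factors of ∂_3 are 1 so no torsion. So H_2 = 0.

H_2 ≅ 0.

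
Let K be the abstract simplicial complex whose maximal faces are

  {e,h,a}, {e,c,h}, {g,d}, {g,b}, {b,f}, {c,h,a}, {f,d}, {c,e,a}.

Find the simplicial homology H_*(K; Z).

H_0 ≅ Z^2,  H_1 ≅ Z,  H_2 ≅ Z.

Order the vertices as a < b < c < d < e < f < g < h. Listing each simplex with vertices in this order, K has dimension 2 with simplices:

  0-simplices (8): a, b, c, d, e, f, g, h
  1-simplices (10): ac, ae, ah, bf, bg, ce, ch, df, dg, eh
  2-simplices (4): ace, ach, aeh, ceh

Hence C_0 ≅ Z^8, C_1 ≅ Z^10, C_2 ≅ Z^4.

Boundary ∂_1: C_1 → C_0 is given by ∂[p,q] = [q] − [p].
The resulting 8×10 matrix has rank 6, and its Smith normal form has invariant factors (1,1,1,1,1,1).

The boundary map ∂_2: C_2 → C_1 acts by ∂[p,q,r] = [q,r] − [p,r] + [p,q]. For instance
  ∂ceh = eh − ch + ce,
  ∂ace = ce − ae + ac.
This gives a 10×4 integer matrix of rank 3; reducing to Smith normal form yields diagonal entries (1,1,1).

Now H_k = ker ∂_k / im ∂_{k+1}, so:

  H_0: rank C_0 − rank ∂_1 = 8 − 6 = 2, and the invariant factors of ∂_1 are all 1, so H_0 ≅ Z^2.
  H_1: rank ker ∂_1 − rank ∂_2 = (10 − 6) − 3 = 1, and the invariant factors of ∂_2 are all 1, so H_1 ≅ Z.
  H_2: rank ker ∂_2 − rank ∂_3 = (4 − 3) − 0 = 1, and there is no ∂_3, so H_2 ≅ Z.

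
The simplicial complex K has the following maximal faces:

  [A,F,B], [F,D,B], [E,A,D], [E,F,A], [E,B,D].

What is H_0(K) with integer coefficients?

H_0 ≅ Z.

We work with the vertex ordering A < B < D < E < F. The simplices of K, each written with vertices in increasing order, are:

  0-simplices (5): A, B, D, E, F
  1-simplices (10): AB, AD, AE, AF, BD, BE, BF, DE, DF, EF
  2-simplices (5): ABF, ADE, AEF, BDE, BDF

so the chain groups are C_0 ≅ Z^5, C_1 ≅ Z^10, C_2 ≅ Z^5.

The boundary map ∂_1: C_1 → C_0 sends each edge [p,q] (with p < q) to q − p. For instance
  ∂DE = E − D.
As a 5×10 matrix over Z this has rank 4, with invariant factors (1,1,1,1).

Boundary ∂_2: C_2 → C_1 sends each 2-simplex [p,q,r] to [q,r] − [p,r] + [p,q]. For instance
  ∂BDE = DE − BE + BD,
  ∂AEF = EF − AF + AE.
As a 10×5 matrix over Z this has rank 5, with invariant factors (1,1,1,1,1).

Now H_k = ker ∂_k / im ∂_{k+1}, so:

  H_0: rank C_0 − rank ∂_1 = 5 − 4 = 1, and the invariant factors of ∂_1 are all 1, so H_0 ≅ Z.

(K is a triangulation of the Möbius band.)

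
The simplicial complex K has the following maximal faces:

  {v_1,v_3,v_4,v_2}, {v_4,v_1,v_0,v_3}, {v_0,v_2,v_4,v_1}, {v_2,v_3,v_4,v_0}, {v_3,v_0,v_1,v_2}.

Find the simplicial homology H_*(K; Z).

Take the total order v_0 < v_1 < v_2 < v_3 < v_4 on the vertex set. Then K (dimension 3) consists of the simplices:

  0-simplices (5): [v_0], [v_1], [v_2], [v_3], [v_4]
  1-simplices (10): [v_0,v_1], [v_0,v_2], [v_0,v_3], [v_0,v_4], [v_1,v_2], [v_1,v_3], [v_1,v_4], [v_2,v_3], [v_2,v_4], [v_3,v_4]
  2-simplices (10): [v_0,v_1,v_2], [v_0,v_1,v_3], [v_0,v_1,v_4], [v_0,v_2,v_3], [v_0,v_2,v_4], [v_0,v_3,v_4], [v_1,v_2,v_3], [v_1,v_2,v_4], [v_1,v_3,v_4], [v_2,v_3,v_4]
  3-simplices (5): [v_0,v_1,v_2,v_3], [v_0,v_1,v_2,v_4], [v_0,v_1,v_3,v_4], [v_0,v_2,v_3,v_4], [v_1,v_2,v_3,v_4]

giving chain groups C_0 ≅ Z^5, C_1 ≅ Z^10, C_2 ≅ Z^10, C_3 ≅ Z^5.

Boundary ∂_1: C_1 → C_0 is given by ∂[p,q] = [q] − [p]. For instance
  ∂[v_2,v_4] = [v_4] − [v_2].
As a 5×10 matrix over Z this has rank 4, with invariant factors (1,1,1,1).

Boundary ∂_2: C_2 → C_1 acts by ∂[p,q,r] = [q,r] − [p,r] + [p,q]. For instance
  ∂[v_0,v_3,v_4] = [v_3,v_4] − [v_0,v_4] + [v_0,v_3],
  ∂[v_1,v_2,v_4] = [v_2,v_4] − [v_1,v_4] + [v_1,v_2].
The resulting 10×10 matrix has rank 6, and its Smith normal form has invariant factors (1,1,1,1,1,1).

Boundary ∂_3: C_3 → C_2 sends each 3-simplex σ to the alternating sum Σ_i (−1)^i (σ with its i-th vertex removed). For instance
  ∂[v_0,v_1,v_3,v_4] = [v_1,v_3,v_4] − [v_0,v_3,v_4] + [v_0,v_1,v_4] − [v_0,v_1,v_3],
  ∂[v_0,v_2,v_3,v_4] = [v_2,v_3,v_4] − [v_0,v_3,v_4] + [v_0,v_2,v_4] − [v_0,v_2,v_3].
The resulting 10×5 matrix has rank 4, and its Smith normal form has invariant factors (1,1,1,1).

From H_k ≅ ker(∂_k) / im(∂_{k+1}) we obtain:

  H_0: rank C_0 − rank ∂_1 = 5 − 4 = 1, and the invariant factors of ∂_1 are all 1, so H_0 ≅ Z.
  H_1: rank ker ∂_1 − rank ∂_2 = (10 − 4) − 6 = 0, and the invariant factors of ∂_2 are all 1, so H_1 ≅ 0.
  H_2: rank ker ∂_2 − rank ∂_3 = (10 − 6) − 4 = 0, and the invariant factors of ∂_3 are all 1, so H_2 ≅ 0.
  H_3: rank ker ∂_3 − rank ∂_4 = (5 − 4) − 0 = 1, and there is no ∂_4, so H_3 ≅ Z.

H_0 ≅ Z,  H_1 = 0,  H_2 = 0,  H_3 ≅ Z.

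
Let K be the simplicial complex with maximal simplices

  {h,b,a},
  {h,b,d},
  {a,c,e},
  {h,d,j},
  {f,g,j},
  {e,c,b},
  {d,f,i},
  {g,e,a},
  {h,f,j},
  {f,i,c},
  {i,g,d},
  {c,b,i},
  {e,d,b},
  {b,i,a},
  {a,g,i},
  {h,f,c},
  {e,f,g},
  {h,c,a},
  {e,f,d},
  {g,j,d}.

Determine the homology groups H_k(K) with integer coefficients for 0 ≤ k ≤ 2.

Order the vertices as a < b < c < d < e < f < g < h < i < j. Listing each simplex with vertices in this order, K has dimension 2 with simplices:

  0-simplices (10): a, b, c, d, e, f, g, h, i, j
  1-simplices (30): ab, ac, ae, ag, ah, ai, bc, bd, be, bh, bi, ce, cf, ch, ci, de, df, dg, dh, di, dj, ef, eg, fg, fh, fi, fj, gi, gj, hj
  2-simplices (20): abh, abi, ace, ach, aeg, agi, bce, bci, bde, bdh, cfh, cfi, def, dfi, dgi, dgj, dhj, efg, fgj, fhj

giving chain groups C_0 ≅ Z^10, C_1 ≅ Z^30, C_2 ≅ Z^20.

The boundary map ∂_1: C_1 → C_0 is given by ∂[p,q] = [q] − [p].
The 10×30 boundary matrix has rank 9 and Smith normal form diag(1,1,1,1,1,1,1,1,1).

The boundary map ∂_2: C_2 → C_1 sends each 2-simplex [p,q,r] to [q,r] − [p,r] + [p,q]. For instance
  ∂dgi = gi − di + dg,
  ∂fhj = hj − fj + fh.
The resulting 30×20 matrix has rank 20, and its Smith normal form has invariant factors (1,1,1,1,1,1,1,1,1,1,1,1,1,1,1,1,1,1,1,2).

Computing H_k = (kernel of ∂_k) / (image of ∂_{k+1}):

  H_0: rank C_0 − rank ∂_1 = 10 − 9 = 1, and the invariant factors of ∂_1 are all 1, so H_0 ≅ Z.
  H_1: rank ker ∂_1 − rank ∂_2 = (30 − 9) − 20 = 1, and ∂_2 has invariant factor 2 > 1, so H_1 ≅ Z ⊕ Z/2Z.
  H_2: rank ker ∂_2 − rank ∂_3 = (20 − 20) − 0 = 0, and there is no ∂_3, so H_2 ≅ 0.

As a check, the Euler characteristic is 10 − 30 + 20 = 0, which agrees with 1 − 1 + 0 = 0.
(K is a triangulation of the Klein bottle.)

H_0 = Z,  H_1 = Z ⊕ Z/2Z,  H_2 = 0.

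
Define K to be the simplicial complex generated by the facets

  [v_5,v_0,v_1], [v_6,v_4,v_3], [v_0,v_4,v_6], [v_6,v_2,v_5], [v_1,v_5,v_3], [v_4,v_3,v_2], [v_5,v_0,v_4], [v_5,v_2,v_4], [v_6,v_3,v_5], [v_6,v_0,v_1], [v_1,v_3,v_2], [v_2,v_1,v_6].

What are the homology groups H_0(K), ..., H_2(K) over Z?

Fix the vertex order v_0 < v_1 < v_2 < v_3 < v_4 < v_5 < v_6 and write every simplex with vertices in increasing order. Then dim K = 2 and the simplices of K are:

  0-simplices (7): [v_0], [v_1], [v_2], [v_3], [v_4], [v_5], [v_6]
  1-simplices (18): (18 of them)
  2-simplices (12): (12 of them)

so the chain groups are C_0 ≅ Z^7, C_1 ≅ Z^18, C_2 ≅ Z^12.

Boundary ∂_1: C_1 → C_0 is given by ∂[p,q] = [q] − [p].
This gives a 7×18 integer matrix of rank 6; reducing to Smith normal form yields diagonal entries (1,1,1,1,1,1).

Boundary ∂_2: C_2 → C_1 sends each 2-simplex [p,q,r] to [q,r] − [p,r] + [p,q]. For instance
  ∂[v_2,v_3,v_4] = [v_3,v_4] − [v_2,v_4] + [v_2,v_3],
  ∂[v_0,v_4,v_5] = [v_4,v_5] − [v_0,v_5] + [v_0,v_4].
The 18×12 boundary matrix has rank 12 and Smith normal form diag(1,1,1,1,1,1,1,1,1,1,1,2).

Reading off H_k = ker ∂_k / im ∂_{k+1}:

  H_0: rank C_0 − rank ∂_1 = 7 − 6 = 1, and the invariant factors of ∂_1 are all 1, so H_0 ≅ Z.
  H_1: rank ker ∂_1 − rank ∂_2 = (18 − 6) − 12 = 0, and ∂_2 has invariant factor 2 > 1, so H_1 ≅ Z/2.
  H_2: rank ker ∂_2 − rank ∂_3 = (12 − 12) − 0 = 0, and there is no ∂_3, so H_2 ≅ 0.

H_0 = Z,  H_1 = Z/2,  H_2 = 0.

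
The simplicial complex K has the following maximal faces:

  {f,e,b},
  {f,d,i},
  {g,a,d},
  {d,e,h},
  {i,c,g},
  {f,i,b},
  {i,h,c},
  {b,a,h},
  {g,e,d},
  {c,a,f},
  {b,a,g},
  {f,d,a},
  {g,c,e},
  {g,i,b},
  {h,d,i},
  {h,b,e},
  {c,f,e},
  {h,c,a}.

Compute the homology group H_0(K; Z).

Fix the vertex order a < b < c < d < e < f < g < h < i and write every simplex with vertices in increasing order. Then dim K = 2 and the simplices of K are:

  0-simplices (9): a, b, c, d, e, f, g, h, i
  1-simplices (27): ab, ac, ad, af, ag, ah, be, bf, bg, bh, bi, ce, cf, cg, ch, ci, de, df, dg, dh, di, ef, eg, eh, fi, gi, hi
  2-simplices (18): abg, abh, acf, ach, adf, adg, bef, beh, bfi, bgi, cef, ceg, cgi, chi, deg, deh, dfi, dhi

giving chain groups C_0 ≅ Z^9, C_1 ≅ Z^27, C_2 ≅ Z^18.

The boundary map ∂_1: C_1 → C_0 sends each edge [p,q] (with p < q) to q − p. For instance
  ∂ce = e − c.
As a 9×27 matrix over Z this has rank 8, with invariant factors (1,1,1,1,1,1,1,1).

The boundary map ∂_2: C_2 → C_1 sends each 2-simplex [p,q,r] to [q,r] − [p,r] + [p,q]. For instance
  ∂adf = df − af + ad,
  ∂bgi = gi − bi + bg.
The 27×18 boundary matrix has rank 17 and Smith normal form diag(1,1,1,1,1,1,1,1,1,1,1,1,1,1,1,1,1).

Now H_k = ker ∂_k / im ∂_{k+1}, so:

  H_0: rank C_0 − rank ∂_1 = 9 − 8 = 1, and the invariant factors of ∂_1 are all 1, so H_0 = Z.

(K is a triangulation of the torus T^2.)

H_0 ≅ Z.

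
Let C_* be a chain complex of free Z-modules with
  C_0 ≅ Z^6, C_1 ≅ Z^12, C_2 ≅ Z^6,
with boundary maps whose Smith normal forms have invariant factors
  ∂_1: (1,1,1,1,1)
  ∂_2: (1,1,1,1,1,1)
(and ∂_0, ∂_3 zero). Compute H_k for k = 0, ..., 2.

H_0 ≅ Z,  H_1 ≅ Z,  H_2 = 0.

H_0: b_0 = 6 − 0 − 5 = 1; torsion from ∂_1 factors > 1: none. So H_0 ≅ Z.
H_1: b_1 = 12 − 5 − 6 = 1; torsion from ∂_2 factors > 1: none. So H_1 ≅ Z.
H_2: b_2 = 6 − 6 − 0 = 0; torsion from ∂_3 factors > 1: none. So H_2 ≅ 0.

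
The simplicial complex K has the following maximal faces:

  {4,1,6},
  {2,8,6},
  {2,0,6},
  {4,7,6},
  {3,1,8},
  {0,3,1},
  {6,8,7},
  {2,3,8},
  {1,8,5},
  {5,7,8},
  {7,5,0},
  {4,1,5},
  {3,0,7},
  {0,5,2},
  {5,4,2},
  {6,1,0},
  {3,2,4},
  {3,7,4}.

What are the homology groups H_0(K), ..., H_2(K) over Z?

H_0 = Z,  H_1 = Z^2,  H_2 = Z.

We work with the vertex ordering 0 < 1 < 2 < 3 < 4 < 5 < 6 < 7 < 8. The simplices of K, each written with vertices in increasing order, are:

  0-simplices (9): [0], [1], [2], [3], [4], [5], [6], [7], [8]
  1-simplices (27): (27 of them)
  2-simplices (18): [0,1,3], [0,1,6], [0,2,5], [0,2,6], [0,3,7], [0,5,7], [1,3,8], [1,4,5], [1,4,6], [1,5,8], [2,3,4], [2,3,8], [2,4,5], [2,6,8], [3,4,7], [4,6,7], [5,7,8], [6,7,8]

Hence C_0 ≅ Z^9, C_1 ≅ Z^27, C_2 ≅ Z^18.

∂_1: C_1 → C_0 is given by ∂[p,q] = [q] − [p]. For instance
  ∂[3,7] = [7] − [3].
This gives a 9×27 integer matrix of rank 8; reducing to Smith normal form yields diagonal entries (1,1,1,1,1,1,1,1).

Boundary ∂_2: C_2 → C_1 acts by ∂[p,q,r] = [q,r] − [p,r] + [p,q]. For instance
  ∂[0,3,7] = [3,7] − [0,7] + [0,3],
  ∂[2,6,8] = [6,8] − [2,8] + [2,6].
This gives a 27×18 integer matrix of rank 17; reducing to Smith normal form yields diagonal entries (1,1,1,1,1,1,1,1,1,1,1,1,1,1,1,1,1).

Now H_k = ker ∂_k / im ∂_{k+1}, so:

  H_0: rank C_0 − rank ∂_1 = 9 − 8 = 1, and the invariant factors of ∂_1 are all 1, so H_0 ≅ Z.
  H_1: rank ker ∂_1 − rank ∂_2 = (27 − 8) − 17 = 2, and the invariant factors of ∂_2 are all 1, so H_1 ≅ Z^2.
  H_2: rank ker ∂_2 − rank ∂_3 = (18 − 17) − 0 = 1, and there is no ∂_3, so H_2 ≅ Z.

As a check, the Euler characteristic is 9 − 27 + 18 = 0, which agrees with 1 − 2 + 1 = 0.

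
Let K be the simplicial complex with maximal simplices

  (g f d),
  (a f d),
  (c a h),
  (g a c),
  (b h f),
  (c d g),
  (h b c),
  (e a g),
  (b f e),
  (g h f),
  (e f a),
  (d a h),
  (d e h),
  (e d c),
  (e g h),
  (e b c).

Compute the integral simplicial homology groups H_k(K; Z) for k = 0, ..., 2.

H_0 = Z,  H_1 = Z^2,  H_2 = Z.

Fix the vertex order a < b < c < d < e < f < g < h and write every simplex with vertices in increasing order. Then dim K = 2 and the simplices of K are:

  0-simplices (8): a, b, c, d, e, f, g, h
  1-simplices (24): ac, ad, ae, af, ag, ah, bc, be, bf, bh, cd, ce, cg, ch, de, df, dg, dh, ef, eg, eh, fg, fh, gh
  2-simplices (16): acg, ach, adf, adh, aef, aeg, bce, bch, bef, bfh, cde, cdg, deh, dfg, egh, fgh

so the chain groups are C_0 ≅ Z^8, C_1 ≅ Z^24, C_2 ≅ Z^16.

∂_1: C_1 → C_0 sends each edge [p,q] (with p < q) to q − p.
This gives a 8×24 integer matrix of rank 7; reducing to Smith normal form yields diagonal entries (1,1,1,1,1,1,1).

Boundary ∂_2: C_2 → C_1 maps a triangle to the signed sum of its edges. For instance
  ∂fgh = gh − fh + fg,
  ∂adf = df − af + ad.
This gives a 24×16 integer matrix of rank 15; reducing to Smith normal form yields diagonal entries (1,1,1,1,1,1,1,1,1,1,1,1,1,1,1).

Computing H_k = (kernel of ∂_k) / (image of ∂_{k+1}):

  H_0: rank C_0 − rank ∂_1 = 8 − 7 = 1, and the invariant factors of ∂_1 are all 1, so H_0 ≅ Z.
  H_1: rank ker ∂_1 − rank ∂_2 = (24 − 7) − 15 = 2, and the invariant factors of ∂_2 are all 1, so H_1 ≅ Z^2.
  H_2: rank ker ∂_2 − rank ∂_3 = (16 − 15) − 0 = 1, and there is no ∂_3, so H_2 ≅ Z.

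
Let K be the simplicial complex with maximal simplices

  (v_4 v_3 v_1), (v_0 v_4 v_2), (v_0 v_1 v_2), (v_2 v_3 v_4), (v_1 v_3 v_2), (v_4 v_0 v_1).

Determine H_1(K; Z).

H_1 ≅ 0.

Fix the vertex order v_0 < v_1 < v_2 < v_3 < v_4 and write every simplex with vertices in increasing order. Then dim K = 2 and the simplices of K are:

  0-simplices (5): [v_0], [v_1], [v_2], [v_3], [v_4]
  1-simplices (9): [v_0,v_1], [v_0,v_2], [v_0,v_4], [v_1,v_2], [v_1,v_3], [v_1,v_4], [v_2,v_3], [v_2,v_4], [v_3,v_4]
  2-simplices (6): [v_0,v_1,v_2], [v_0,v_1,v_4], [v_0,v_2,v_4], [v_1,v_2,v_3], [v_1,v_3,v_4], [v_2,v_3,v_4]

Hence C_0 ≅ Z^5, C_1 ≅ Z^9, C_2 ≅ Z^6.

The boundary map ∂_1: C_1 → C_0 sends each edge [p,q] (with p < q) to q − p. For instance
  ∂[v_3,v_4] = [v_4] − [v_3].
The 5×9 boundary matrix has rank 4 and Smith normal form diag(1,1,1,1).

Boundary ∂_2: C_2 → C_1 acts by ∂[p,q,r] = [q,r] − [p,r] + [p,q]. For instance
  ∂[v_0,v_2,v_4] = [v_2,v_4] − [v_0,v_4] + [v_0,v_2],
  ∂[v_2,v_3,v_4] = [v_3,v_4] − [v_2,v_4] + [v_2,v_3].
The resulting 9×6 matrix has rank 5, and its Smith normal form has invariant factors (1,1,1,1,1).

Reading off H_k = ker ∂_k / im ∂_{k+1}:

  H_1: rank ker ∂_1 − rank ∂_2 = (9 − 4) − 5 = 0, and the invariant factors of ∂_2 are all 1, so H_1 ≅ 0.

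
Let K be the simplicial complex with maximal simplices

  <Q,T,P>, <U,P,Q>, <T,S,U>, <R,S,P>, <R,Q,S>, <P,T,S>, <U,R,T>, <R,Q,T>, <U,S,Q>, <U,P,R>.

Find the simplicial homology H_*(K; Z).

H_0 ≅ Z,  H_1 ≅ Z/2Z,  H_2 = 0.

Take the total order P < Q < R < S < T < U on the vertex set. Then K (dimension 2) consists of the simplices:

  0-simplices (6): P, Q, R, S, T, U
  1-simplices (15): PQ, PR, PS, PT, PU, QR, QS, QT, QU, RS, RT, RU, ST, SU, TU
  2-simplices (10): PQT, PQU, PRS, PRU, PST, QRS, QRT, QSU, RTU, STU

giving chain groups C_0 ≅ Z^6, C_1 ≅ Z^15, C_2 ≅ Z^10.

∂_1: C_1 → C_0 sends each edge [p,q] (with p < q) to q − p. For instance
  ∂RT = T − R.
As a 6×15 matrix over Z this has rank 5, with invariant factors (1,1,1,1,1).

∂_2: C_2 → C_1 acts by ∂[p,q,r] = [q,r] − [p,r] + [p,q]. For instance
  ∂RTU = TU − RU + RT,
  ∂QRT = RT − QT + QR.
The 15×10 boundary matrix has rank 10 and Smith normal form diag(1,1,1,1,1,1,1,1,1,2).

Now H_k = ker ∂_k / im ∂_{k+1}, so:

  H_0: rank C_0 − rank ∂_1 = 6 − 5 = 1, and the invariant factors of ∂_1 are all 1, so H_0 = Z.
  H_1: rank ker ∂_1 − rank ∂_2 = (15 − 5) − 10 = 0, and ∂_2 has invariant factor 2 > 1, so H_1 = Z/2Z.
  H_2: rank ker ∂_2 − rank ∂_3 = (10 − 10) − 0 = 0, and there is no ∂_3, so H_2 = 0.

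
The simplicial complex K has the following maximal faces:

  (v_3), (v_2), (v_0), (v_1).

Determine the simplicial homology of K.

Fix the vertex order v_0 < v_1 < v_2 < v_3 and write every simplex with vertices in increasing order. Then dim K = 0 and the simplices of K are:

  0-simplices (4): [v_0], [v_1], [v_2], [v_3]

so the chain groups are C_0 ≅ Z^4.

Computing H_k = (kernel of ∂_k) / (image of ∂_{k+1}):

  H_0: rank C_0 − rank ∂_1 = 4 − 0 = 4, and there is no ∂_1, so H_0 ≅ Z^4.

(K is a triangulation of a set of 4 points.)

H_0 = Z^4.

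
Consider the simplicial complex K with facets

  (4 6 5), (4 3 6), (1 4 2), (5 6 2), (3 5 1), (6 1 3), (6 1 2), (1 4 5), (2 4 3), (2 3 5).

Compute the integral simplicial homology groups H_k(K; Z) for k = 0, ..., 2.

H_0 ≅ Z,  H_1 ≅ Z/2Z,  H_2 = 0.

Order the vertices as 1 < 2 < 3 < 4 < 5 < 6. Listing each simplex with vertices in this order, K has dimension 2 with simplices:

  0-simplices (6): [1], [2], [3], [4], [5], [6]
  1-simplices (15): [1,2], [1,3], [1,4], [1,5], [1,6], [2,3], [2,4], [2,5], [2,6], [3,4], [3,5], [3,6], [4,5], [4,6], [5,6]
  2-simplices (10): [1,2,4], [1,2,6], [1,3,5], [1,3,6], [1,4,5], [2,3,4], [2,3,5], [2,5,6], [3,4,6], [4,5,6]

giving chain groups C_0 ≅ Z^6, C_1 ≅ Z^15, C_2 ≅ Z^10.

The boundary map ∂_1: C_1 → C_0 is given by ∂[p,q] = [q] − [p]. For instance
  ∂[3,5] = [5] − [3].
The resulting 6×15 matrix has rank 5, and its Smith normal form has invariant factors (1,1,1,1,1).

∂_2: C_2 → C_1 acts by ∂[p,q,r] = [q,r] − [p,r] + [p,q]. For instance
  ∂[2,3,5] = [3,5] − [2,5] + [2,3],
  ∂[1,2,4] = [2,4] − [1,4] + [1,2].
The resulting 15×10 matrix has rank 10, and its Smith normal form has invariant factors (1,1,1,1,1,1,1,1,1,2).

Reading off H_k = ker ∂_k / im ∂_{k+1}:

  H_0: rank C_0 − rank ∂_1 = 6 − 5 = 1, and the invariant factors of ∂_1 are all 1, so H_0 ≅ Z.
  H_1: rank ker ∂_1 − rank ∂_2 = (15 − 5) − 10 = 0, and ∂_2 has invariant factor 2 > 1, so H_1 ≅ Z/2Z.
  H_2: rank ker ∂_2 − rank ∂_3 = (10 − 10) − 0 = 0, and there is no ∂_3, so H_2 ≅ 0.

As a check, the Euler characteristic is 6 − 15 + 10 = 1, which agrees with 1 − 0 + 0 = 1.
(K is a triangulation of the real projective plane RP^2.)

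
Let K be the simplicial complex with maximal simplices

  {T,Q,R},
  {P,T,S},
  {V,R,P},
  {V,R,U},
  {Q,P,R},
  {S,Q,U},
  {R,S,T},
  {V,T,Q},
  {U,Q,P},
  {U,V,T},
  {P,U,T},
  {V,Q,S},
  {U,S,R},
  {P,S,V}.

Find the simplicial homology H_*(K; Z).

H_0 ≅ Z,  H_1 ≅ Z^2,  H_2 ≅ Z.

We work with the vertex ordering P < Q < R < S < T < U < V. The simplices of K, each written with vertices in increasing order, are:

  0-simplices (7): P, Q, R, S, T, U, V
  1-simplices (21): PQ, PR, PS, PT, PU, PV, QR, QS, QT, QU, QV, RS, RT, RU, RV, ST, SU, SV, TU, TV, UV
  2-simplices (14): PQR, PQU, PRV, PST, PSV, PTU, QRT, QSU, QSV, QTV, RST, RSU, RUV, TUV

so the chain groups are C_0 ≅ Z^7, C_1 ≅ Z^21, C_2 ≅ Z^14.

The boundary map ∂_1: C_1 → C_0 is given by ∂[p,q] = [q] − [p].
The 7×21 boundary matrix has rank 6 and Smith normal form diag(1,1,1,1,1,1).

Boundary ∂_2: C_2 → C_1 maps a triangle to the signed sum of its edges. For instance
  ∂QSV = SV − QV + QS,
  ∂RST = ST − RT + RS.
This gives a 21×14 integer matrix of rank 13; reducing to Smith normal form yields diagonal entries (1,1,1,1,1,1,1,1,1,1,1,1,1).

Now H_k = ker ∂_k / im ∂_{k+1}, so:

  H_0: rank C_0 − rank ∂_1 = 7 − 6 = 1, and the invariant factors of ∂_1 are all 1, so H_0 ≅ Z.
  H_1: rank ker ∂_1 − rank ∂_2 = (21 − 6) − 13 = 2, and the invariant factors of ∂_2 are all 1, so H_1 ≅ Z^2.
  H_2: rank ker ∂_2 − rank ∂_3 = (14 − 13) − 0 = 1, and there is no ∂_3, so H_2 ≅ Z.

(K is a triangulation of the torus T^2.)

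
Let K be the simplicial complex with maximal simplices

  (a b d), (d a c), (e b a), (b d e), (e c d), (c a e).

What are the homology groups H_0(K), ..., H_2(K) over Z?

H_0 ≅ Z,  H_1 = 0,  H_2 ≅ Z.

Take the total order a < b < c < d < e on the vertex set. Then K (dimension 2) consists of the simplices:

  0-simplices (5): a, b, c, d, e
  1-simplices (9): ab, ac, ad, ae, bd, be, cd, ce, de
  2-simplices (6): abd, abe, acd, ace, bde, cde

giving chain groups C_0 ≅ Z^5, C_1 ≅ Z^9, C_2 ≅ Z^6.

The boundary map ∂_1: C_1 → C_0 maps an edge to its endpoints' difference, ∂[p,q] = q − p. For instance
  ∂ce = e − c.
This gives a 5×9 integer matrix of rank 4; reducing to Smith normal form yields diagonal entries (1,1,1,1).

The boundary map ∂_2: C_2 → C_1 maps a triangle to the signed sum of its edges. For instance
  ∂acd = cd − ad + ac,
  ∂abd = bd − ad + ab.
This gives a 9×6 integer matrix of rank 5; reducing to Smith normal form yields diagonal entries (1,1,1,1,1).

Reading off H_k = ker ∂_k / im ∂_{k+1}:

  H_0: rank C_0 − rank ∂_1 = 5 − 4 = 1, and the invariant factors of ∂_1 are all 1, so H_0 = Z.
  H_1: rank ker ∂_1 − rank ∂_2 = (9 − 4) − 5 = 0, and the invariant factors of ∂_2 are all 1, so H_1 = 0.
  H_2: rank ker ∂_2 − rank ∂_3 = (6 − 5) − 0 = 1, and there is no ∂_3, so H_2 = Z.

(K is a triangulation of the 2-sphere S^2.)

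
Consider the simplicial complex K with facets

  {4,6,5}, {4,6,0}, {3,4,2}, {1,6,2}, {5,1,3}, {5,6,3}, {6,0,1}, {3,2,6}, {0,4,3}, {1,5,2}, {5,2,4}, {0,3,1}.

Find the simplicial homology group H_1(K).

Take the total order 0 < 1 < 2 < 3 < 4 < 5 < 6 on the vertex set. Then K (dimension 2) consists of the simplices:

  0-simplices (7): [0], [1], [2], [3], [4], [5], [6]
  1-simplices (18): [0,1], [0,3], [0,4], [0,6], [1,2], [1,3], [1,5], [1,6], [2,3], [2,4], [2,5], [2,6], [3,4], [3,5], [3,6], [4,5], [4,6], [5,6]
  2-simplices (12): [0,1,3], [0,1,6], [0,3,4], [0,4,6], [1,2,5], [1,2,6], [1,3,5], [2,3,4], [2,3,6], [2,4,5], [3,5,6], [4,5,6]

so the chain groups are C_0 ≅ Z^7, C_1 ≅ Z^18, C_2 ≅ Z^12.

Boundary ∂_1: C_1 → C_0 is given by ∂[p,q] = [q] − [p]. For instance
  ∂[3,5] = [5] − [3].
The 7×18 boundary matrix has rank 6 and Smith normal form diag(1,1,1,1,1,1).

∂_2: C_2 → C_1 maps a triangle to the signed sum of its edges. For instance
  ∂[2,4,5] = [4,5] − [2,5] + [2,4],
  ∂[4,5,6] = [5,6] − [4,6] + [4,5].
This gives a 18×12 integer matrix of rank 12; reducing to Smith normal form yields diagonal entries (1,1,1,1,1,1,1,1,1,1,1,2).

From H_k ≅ ker(∂_k) / im(∂_{k+1}) we obtain:

  H_1: rank ker ∂_1 − rank ∂_2 = (18 − 6) − 12 = 0, and ∂_2 has invariant factor 2 > 1, so H_1 = Z/2.

H_1 = Z/2.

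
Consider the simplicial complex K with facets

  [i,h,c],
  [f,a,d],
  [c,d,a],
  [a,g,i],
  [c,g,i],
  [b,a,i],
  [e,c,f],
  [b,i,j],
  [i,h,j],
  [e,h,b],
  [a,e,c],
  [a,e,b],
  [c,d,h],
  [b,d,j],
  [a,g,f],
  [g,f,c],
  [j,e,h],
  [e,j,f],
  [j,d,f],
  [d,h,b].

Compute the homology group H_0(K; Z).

H_0 ≅ Z.

Order the vertices as a < b < c < d < e < f < g < h < i < j. Listing each simplex with vertices in this order, K has dimension 2 with simplices:

  0-simplices (10): a, b, c, d, e, f, g, h, i, j
  1-simplices (30): ab, ac, ad, ae, af, ag, ai, bd, be, bh, bi, bj, cd, ce, cf, cg, ch, ci, df, dh, dj, ef, eh, ej, fg, fj, gi, hi, hj, ij
  2-simplices (20): abe, abi, acd, ace, adf, afg, agi, bdh, bdj, beh, bij, cdh, cef, cfg, cgi, chi, dfj, efj, ehj, hij

giving chain groups C_0 ≅ Z^10, C_1 ≅ Z^30, C_2 ≅ Z^20.

∂_1: C_1 → C_0 is given by ∂[p,q] = [q] − [p].
As a 10×30 matrix over Z this has rank 9, with invariant factors (1,1,1,1,1,1,1,1,1).

Boundary ∂_2: C_2 → C_1 acts by ∂[p,q,r] = [q,r] − [p,r] + [p,q]. For instance
  ∂acd = cd − ad + ac,
  ∂cef = ef − cf + ce.
This gives a 30×20 integer matrix of rank 20; reducing to Smith normal form yields diagonal entries (1,1,1,1,1,1,1,1,1,1,1,1,1,1,1,1,1,1,1,2).

From H_k ≅ ker(∂_k) / im(∂_{k+1}) we obtain:

  H_0: rank C_0 − rank ∂_1 = 10 − 9 = 1, and the invariant factors of ∂_1 are all 1, so H_0 = Z.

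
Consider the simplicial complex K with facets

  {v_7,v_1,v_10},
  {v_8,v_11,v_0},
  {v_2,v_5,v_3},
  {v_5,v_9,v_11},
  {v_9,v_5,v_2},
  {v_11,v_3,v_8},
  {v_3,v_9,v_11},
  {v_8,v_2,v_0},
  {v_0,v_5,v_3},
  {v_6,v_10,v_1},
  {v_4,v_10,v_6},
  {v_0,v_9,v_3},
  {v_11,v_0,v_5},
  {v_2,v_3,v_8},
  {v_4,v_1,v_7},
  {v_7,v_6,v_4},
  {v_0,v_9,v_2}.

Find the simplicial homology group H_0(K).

H_0 ≅ Z^2.

Take the total order v_0 < v_1 < v_2 < v_3 < v_4 < v_5 < v_6 < v_7 < v_8 < v_9 < v_10 < v_11 on the vertex set. Then K (dimension 2) consists of the simplices:

  0-simplices (12): [v_0], [v_1], [v_2], [v_3], [v_4], [v_5], [v_6], [v_7], [v_8], [v_9], [v_10], [v_11]
  1-simplices (28): (28 of them)
  2-simplices (17): (17 of them)

Hence C_0 ≅ Z^12, C_1 ≅ Z^28, C_2 ≅ Z^17.

The boundary map ∂_1: C_1 → C_0 is given by ∂[p,q] = [q] − [p]. For instance
  ∂[v_1,v_6] = [v_6] − [v_1].
The resulting 12×28 matrix has rank 10, and its Smith normal form has invariant factors (1,1,1,1,1,1,1,1,1,1).

The boundary map ∂_2: C_2 → C_1 acts by ∂[p,q,r] = [q,r] − [p,r] + [p,q]. For instance
  ∂[v_1,v_6,v_10] = [v_6,v_10] − [v_1,v_10] + [v_1,v_6],
  ∂[v_2,v_3,v_8] = [v_3,v_8] − [v_2,v_8] + [v_2,v_3].
This gives a 28×17 integer matrix of rank 17; reducing to Smith normal form yields diagonal entries (1,1,1,1,1,1,1,1,1,1,1,1,1,1,1,1,2).

Reading off H_k = ker ∂_k / im ∂_{k+1}:

  H_0: rank C_0 − rank ∂_1 = 12 − 10 = 2, and the invariant factors of ∂_1 are all 1, so H_0 ≅ Z^2.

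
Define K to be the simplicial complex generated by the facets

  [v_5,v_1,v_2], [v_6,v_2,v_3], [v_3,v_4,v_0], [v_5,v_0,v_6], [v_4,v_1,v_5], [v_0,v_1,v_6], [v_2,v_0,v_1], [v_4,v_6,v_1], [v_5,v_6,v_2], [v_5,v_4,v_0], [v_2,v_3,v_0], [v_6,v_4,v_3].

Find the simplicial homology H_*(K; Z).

Fix the vertex order v_0 < v_1 < v_2 < v_3 < v_4 < v_5 < v_6 and write every simplex with vertices in increasing order. Then dim K = 2 and the simplices of K are:

  0-simplices (7): [v_0], [v_1], [v_2], [v_3], [v_4], [v_5], [v_6]
  1-simplices (18): (18 of them)
  2-simplices (12): (12 of them)

giving chain groups C_0 ≅ Z^7, C_1 ≅ Z^18, C_2 ≅ Z^12.

The boundary map ∂_1: C_1 → C_0 sends each edge [p,q] (with p < q) to q − p. For instance
  ∂[v_3,v_4] = [v_4] − [v_3].
As a 7×18 matrix over Z this has rank 6, with invariant factors (1,1,1,1,1,1).

∂_2: C_2 → C_1 maps a triangle to the signed sum of its edges. For instance
  ∂[v_0,v_1,v_6] = [v_1,v_6] − [v_0,v_6] + [v_0,v_1],
  ∂[v_2,v_3,v_6] = [v_3,v_6] − [v_2,v_6] + [v_2,v_3].
The 18×12 boundary matrix has rank 12 and Smith normal form diag(1,1,1,1,1,1,1,1,1,1,1,2).

Computing H_k = (kernel of ∂_k) / (image of ∂_{k+1}):

  H_0: rank C_0 − rank ∂_1 = 7 − 6 = 1, and the invariant factors of ∂_1 are all 1, so H_0 = Z.
  H_1: rank ker ∂_1 − rank ∂_2 = (18 − 6) − 12 = 0, and ∂_2 has invariant factor 2 > 1, so H_1 = Z/2.
  H_2: rank ker ∂_2 − rank ∂_3 = (12 − 12) − 0 = 0, and there is no ∂_3, so H_2 = 0.

H_0 = Z,  H_1 = Z/2,  H_2 = 0.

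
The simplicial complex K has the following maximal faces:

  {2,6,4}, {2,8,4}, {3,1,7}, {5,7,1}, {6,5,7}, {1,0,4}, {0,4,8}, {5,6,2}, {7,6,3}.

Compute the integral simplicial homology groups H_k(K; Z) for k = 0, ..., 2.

H_0 = Z,  H_1 = Z,  H_2 = 0.

We work with the vertex ordering 0 < 1 < 2 < 3 < 4 < 5 < 6 < 7 < 8. The simplices of K, each written with vertices in increasing order, are:

  0-simplices (9): [0], [1], [2], [3], [4], [5], [6], [7], [8]
  1-simplices (18): [0,1], [0,4], [0,8], [1,3], [1,4], [1,5], [1,7], [2,4], [2,5], [2,6], [2,8], [3,6], [3,7], [4,6], [4,8], [5,6], [5,7], [6,7]
  2-simplices (9): [0,1,4], [0,4,8], [1,3,7], [1,5,7], [2,4,6], [2,4,8], [2,5,6], [3,6,7], [5,6,7]

giving chain groups C_0 ≅ Z^9, C_1 ≅ Z^18, C_2 ≅ Z^9.

The boundary map ∂_1: C_1 → C_0 is given by ∂[p,q] = [q] − [p]. For instance
  ∂[5,6] = [6] − [5].
The 9×18 boundary matrix has rank 8 and Smith normal form diag(1,1,1,1,1,1,1,1).

∂_2: C_2 → C_1 maps a triangle to the signed sum of its edges. For instance
  ∂[2,4,6] = [4,6] − [2,6] + [2,4],
  ∂[3,6,7] = [6,7] − [3,7] + [3,6].
This gives a 18×9 integer matrix of rank 9; reducing to Smith normal form yields diagonal entries (1,1,1,1,1,1,1,1,1).

Now H_k = ker ∂_k / im ∂_{k+1}, so:

  H_0: rank C_0 − rank ∂_1 = 9 − 8 = 1, and the invariant factors of ∂_1 are all 1, so H_0 ≅ Z.
  H_1: rank ker ∂_1 − rank ∂_2 = (18 − 8) − 9 = 1, and the invariant factors of ∂_2 are all 1, so H_1 ≅ Z.
  H_2: rank ker ∂_2 − rank ∂_3 = (9 − 9) − 0 = 0, and there is no ∂_3, so H_2 ≅ 0.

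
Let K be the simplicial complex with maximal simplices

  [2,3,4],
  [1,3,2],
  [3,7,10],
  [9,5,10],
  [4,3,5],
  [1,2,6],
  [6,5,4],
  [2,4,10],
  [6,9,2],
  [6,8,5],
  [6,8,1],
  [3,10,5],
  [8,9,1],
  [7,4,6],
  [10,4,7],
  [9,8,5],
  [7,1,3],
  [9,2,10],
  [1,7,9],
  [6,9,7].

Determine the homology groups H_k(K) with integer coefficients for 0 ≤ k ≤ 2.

H_0 ≅ Z,  H_1 ≅ Z ⊕ Z_2,  H_2 = 0.

Fix the vertex order 1 < 2 < 3 < 4 < 5 < 6 < 7 < 8 < 9 < 10 and write every simplex with vertices in increasing order. Then dim K = 2 and the simplices of K are:

  0-simplices (10): [1], [2], [3], [4], [5], [6], [7], [8], [9], [10]
  1-simplices (30): (30 of them)
  2-simplices (20): (20 of them)

so the chain groups are C_0 ≅ Z^10, C_1 ≅ Z^30, C_2 ≅ Z^20.

∂_1: C_1 → C_0 maps an edge to its endpoints' difference, ∂[p,q] = q − p.
As a 10×30 matrix over Z this has rank 9, with invariant factors (1,1,1,1,1,1,1,1,1).

∂_2: C_2 → C_1 sends each 2-simplex [p,q,r] to [q,r] − [p,r] + [p,q]. For instance
  ∂[2,6,9] = [6,9] − [2,9] + [2,6],
  ∂[1,2,6] = [2,6] − [1,6] + [1,2].
The 30×20 boundary matrix has rank 20 and Smith normal form diag(1,1,1,1,1,1,1,1,1,1,1,1,1,1,1,1,1,1,1,2).

Now H_k = ker ∂_k / im ∂_{k+1}, so:

  H_0: rank C_0 − rank ∂_1 = 10 − 9 = 1, and the invariant factors of ∂_1 are all 1, so H_0 = Z.
  H_1: rank ker ∂_1 − rank ∂_2 = (30 − 9) − 20 = 1, and ∂_2 has invariant factor 2 > 1, so H_1 = Z ⊕ Z_2.
  H_2: rank ker ∂_2 − rank ∂_3 = (20 − 20) − 0 = 0, and there is no ∂_3, so H_2 = 0.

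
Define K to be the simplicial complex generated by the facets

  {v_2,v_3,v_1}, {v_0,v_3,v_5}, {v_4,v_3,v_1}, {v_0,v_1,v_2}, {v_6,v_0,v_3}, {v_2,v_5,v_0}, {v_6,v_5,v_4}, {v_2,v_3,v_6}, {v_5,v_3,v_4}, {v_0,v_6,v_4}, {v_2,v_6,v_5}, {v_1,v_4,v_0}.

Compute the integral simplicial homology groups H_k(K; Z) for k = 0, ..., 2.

K has 7 vertices, 18 edges, 12 triangles.
rank ∂_0 = 0, rank ∂_1 = 6 ⇒ b_0 = 7 − 0 − 6 = 1; all invariant factors of ∂_1 are 1 so no torsion. So H_0 = Z.
rank ∂_1 = 6, rank ∂_2 = 12 ⇒ b_1 = 18 − 6 − 12 = 0; ∂_2 has invariant factor(s) [2] giving torsion. So H_1 = Z/2.
rank ∂_2 = 12, rank ∂_3 = 0 ⇒ b_2 = 12 − 12 − 0 = 0. So H_2 = 0.

H_0 ≅ Z,  H_1 ≅ Z/2,  H_2 = 0.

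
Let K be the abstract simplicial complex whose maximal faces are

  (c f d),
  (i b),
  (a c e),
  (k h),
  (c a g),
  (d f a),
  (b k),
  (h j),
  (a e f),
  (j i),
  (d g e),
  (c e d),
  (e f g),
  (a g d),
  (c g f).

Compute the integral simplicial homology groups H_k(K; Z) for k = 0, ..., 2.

K has 11 vertices, 20 edges, 10 triangles.
rank ∂_0 = 0, rank ∂_1 = 9 ⇒ b_0 = 11 − 0 − 9 = 2; all invariant factors of ∂_1 are 1 so no torsion. So H_0 ≅ Z^2.
rank ∂_1 = 9, rank ∂_2 = 10 ⇒ b_1 = 20 − 9 − 10 = 1; ∂_2 has invariant factor(s) [2] giving torsion. So H_1 ≅ Z ⊕ Z/2Z.
rank ∂_2 = 10, rank ∂_3 = 0 ⇒ b_2 = 10 − 10 − 0 = 0. So H_2 ≅ 0.

H_0 ≅ Z^2,  H_1 ≅ Z ⊕ Z/2Z,  H_2 = 0.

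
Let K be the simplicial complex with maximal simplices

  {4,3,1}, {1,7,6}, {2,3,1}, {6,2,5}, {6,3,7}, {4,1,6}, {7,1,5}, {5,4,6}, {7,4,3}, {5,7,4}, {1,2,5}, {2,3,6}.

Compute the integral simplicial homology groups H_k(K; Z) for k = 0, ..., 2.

Order the vertices as 1 < 2 < 3 < 4 < 5 < 6 < 7. Listing each simplex with vertices in this order, K has dimension 2 with simplices:

  0-simplices (7): [1], [2], [3], [4], [5], [6], [7]
  1-simplices (18): [1,2], [1,3], [1,4], [1,5], [1,6], [1,7], [2,3], [2,5], [2,6], [3,4], [3,6], [3,7], [4,5], [4,6], [4,7], [5,6], [5,7], [6,7]
  2-simplices (12): [1,2,3], [1,2,5], [1,3,4], [1,4,6], [1,5,7], [1,6,7], [2,3,6], [2,5,6], [3,4,7], [3,6,7], [4,5,6], [4,5,7]

so the chain groups are C_0 ≅ Z^7, C_1 ≅ Z^18, C_2 ≅ Z^12.

Boundary ∂_1: C_1 → C_0 maps an edge to its endpoints' difference, ∂[p,q] = q − p.
The resulting 7×18 matrix has rank 6, and its Smith normal form has invariant factors (1,1,1,1,1,1).

∂_2: C_2 → C_1 sends each 2-simplex [p,q,r] to [q,r] − [p,r] + [p,q]. For instance
  ∂[2,3,6] = [3,6] − [2,6] + [2,3],
  ∂[4,5,6] = [5,6] − [4,6] + [4,5].
The resulting 18×12 matrix has rank 12, and its Smith normal form has invariant factors (1,1,1,1,1,1,1,1,1,1,1,2).

Now H_k = ker ∂_k / im ∂_{k+1}, so:

  H_0: rank C_0 − rank ∂_1 = 7 − 6 = 1, and the invariant factors of ∂_1 are all 1, so H_0 = Z.
  H_1: rank ker ∂_1 − rank ∂_2 = (18 − 6) − 12 = 0, and ∂_2 has invariant factor 2 > 1, so H_1 = Z/2.
  H_2: rank ker ∂_2 − rank ∂_3 = (12 − 12) − 0 = 0, and there is no ∂_3, so H_2 = 0.

H_0 = Z,  H_1 = Z/2,  H_2 = 0.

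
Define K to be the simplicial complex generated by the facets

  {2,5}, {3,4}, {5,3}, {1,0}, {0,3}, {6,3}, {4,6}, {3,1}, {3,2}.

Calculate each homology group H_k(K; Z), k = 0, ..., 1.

H_0 ≅ Z,  H_1 ≅ Z^3.

K has 7 vertices, 9 edges.
rank ∂_0 = 0, rank ∂_1 = 6 ⇒ b_0 = 7 − 0 − 6 = 1; all invariant factors of ∂_1 are 1 so no torsion. So H_0 = Z.
rank ∂_1 = 6, rank ∂_2 = 0 ⇒ b_1 = 9 − 6 − 0 = 3. So H_1 = Z^3.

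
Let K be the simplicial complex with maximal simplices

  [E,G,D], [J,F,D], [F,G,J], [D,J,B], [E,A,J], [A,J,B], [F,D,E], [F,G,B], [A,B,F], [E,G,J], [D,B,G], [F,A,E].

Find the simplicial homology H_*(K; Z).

H_0 = Z,  H_1 = Z/2,  H_2 = 0.

We work with the vertex ordering A < B < D < E < F < G < J. The simplices of K, each written with vertices in increasing order, are:

  0-simplices (7): A, B, D, E, F, G, J
  1-simplices (18): AB, AE, AF, AJ, BD, BF, BG, BJ, DE, DF, DG, DJ, EF, EG, EJ, FG, FJ, GJ
  2-simplices (12): ABF, ABJ, AEF, AEJ, BDG, BDJ, BFG, DEF, DEG, DFJ, EGJ, FGJ

giving chain groups C_0 ≅ Z^7, C_1 ≅ Z^18, C_2 ≅ Z^12.

The boundary map ∂_1: C_1 → C_0 maps an edge to its endpoints' difference, ∂[p,q] = q − p. For instance
  ∂BJ = J − B.
The 7×18 boundary matrix has rank 6 and Smith normal form diag(1,1,1,1,1,1).

∂_2: C_2 → C_1 sends each 2-simplex [p,q,r] to [q,r] − [p,r] + [p,q]. For instance
  ∂DEG = EG − DG + DE,
  ∂FGJ = GJ − FJ + FG.
This gives a 18×12 integer matrix of rank 12; reducing to Smith normal form yields diagonal entries (1,1,1,1,1,1,1,1,1,1,1,2).

Computing H_k = (kernel of ∂_k) / (image of ∂_{k+1}):

  H_0: rank C_0 − rank ∂_1 = 7 − 6 = 1, and the invariant factors of ∂_1 are all 1, so H_0 = Z.
  H_1: rank ker ∂_1 − rank ∂_2 = (18 − 6) − 12 = 0, and ∂_2 has invariant factor 2 > 1, so H_1 = Z/2.
  H_2: rank ker ∂_2 − rank ∂_3 = (12 − 12) − 0 = 0, and there is no ∂_3, so H_2 = 0.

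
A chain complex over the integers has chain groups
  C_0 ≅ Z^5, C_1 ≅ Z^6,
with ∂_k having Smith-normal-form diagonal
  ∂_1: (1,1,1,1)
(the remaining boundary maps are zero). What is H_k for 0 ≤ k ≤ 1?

H_0 ≅ Z,  H_1 ≅ Z^2.

H_0: b_0 = 5 − 0 − 4 = 1; torsion from ∂_1 factors > 1: none. So H_0 ≅ Z.
H_1: b_1 = 6 − 4 − 0 = 2; torsion from ∂_2 factors > 1: none. So H_1 ≅ Z^2.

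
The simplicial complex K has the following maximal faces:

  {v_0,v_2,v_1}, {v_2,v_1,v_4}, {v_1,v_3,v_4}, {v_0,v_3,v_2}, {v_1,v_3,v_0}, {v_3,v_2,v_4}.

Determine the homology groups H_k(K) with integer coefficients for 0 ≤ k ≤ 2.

H_0 ≅ Z,  H_1 = 0,  H_2 ≅ Z.

Fix the vertex order v_0 < v_1 < v_2 < v_3 < v_4 and write every simplex with vertices in increasing order. Then dim K = 2 and the simplices of K are:

  0-simplices (5): [v_0], [v_1], [v_2], [v_3], [v_4]
  1-simplices (9): [v_0,v_1], [v_0,v_2], [v_0,v_3], [v_1,v_2], [v_1,v_3], [v_1,v_4], [v_2,v_3], [v_2,v_4], [v_3,v_4]
  2-simplices (6): [v_0,v_1,v_2], [v_0,v_1,v_3], [v_0,v_2,v_3], [v_1,v_2,v_4], [v_1,v_3,v_4], [v_2,v_3,v_4]

Hence C_0 ≅ Z^5, C_1 ≅ Z^9, C_2 ≅ Z^6.

∂_1: C_1 → C_0 is given by ∂[p,q] = [q] − [p]. For instance
  ∂[v_2,v_3] = [v_3] − [v_2].
This gives a 5×9 integer matrix of rank 4; reducing to Smith normal form yields diagonal entries (1,1,1,1).

∂_2: C_2 → C_1 sends each 2-simplex [p,q,r] to [q,r] − [p,r] + [p,q]. For instance
  ∂[v_0,v_1,v_3] = [v_1,v_3] − [v_0,v_3] + [v_0,v_1],
  ∂[v_2,v_3,v_4] = [v_3,v_4] − [v_2,v_4] + [v_2,v_3].
This gives a 9×6 integer matrix of rank 5; reducing to Smith normal form yields diagonal entries (1,1,1,1,1).

Computing H_k = (kernel of ∂_k) / (image of ∂_{k+1}):

  H_0: rank C_0 − rank ∂_1 = 5 − 4 = 1, and the invariant factors of ∂_1 are all 1, so H_0 = Z.
  H_1: rank ker ∂_1 − rank ∂_2 = (9 − 4) − 5 = 0, and the invariant factors of ∂_2 are all 1, so H_1 = 0.
  H_2: rank ker ∂_2 − rank ∂_3 = (6 − 5) − 0 = 1, and there is no ∂_3, so H_2 = Z.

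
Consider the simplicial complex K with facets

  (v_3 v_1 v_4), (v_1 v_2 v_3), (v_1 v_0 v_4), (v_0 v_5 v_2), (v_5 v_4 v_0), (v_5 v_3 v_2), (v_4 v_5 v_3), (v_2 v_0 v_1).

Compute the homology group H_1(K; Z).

Take the total order v_0 < v_1 < v_2 < v_3 < v_4 < v_5 on the vertex set. Then K (dimension 2) consists of the simplices:

  0-simplices (6): [v_0], [v_1], [v_2], [v_3], [v_4], [v_5]
  1-simplices (12): [v_0,v_1], [v_0,v_2], [v_0,v_4], [v_0,v_5], [v_1,v_2], [v_1,v_3], [v_1,v_4], [v_2,v_3], [v_2,v_5], [v_3,v_4], [v_3,v_5], [v_4,v_5]
  2-simplices (8): [v_0,v_1,v_2], [v_0,v_1,v_4], [v_0,v_2,v_5], [v_0,v_4,v_5], [v_1,v_2,v_3], [v_1,v_3,v_4], [v_2,v_3,v_5], [v_3,v_4,v_5]

Hence C_0 ≅ Z^6, C_1 ≅ Z^12, C_2 ≅ Z^8.

The boundary map ∂_1: C_1 → C_0 is given by ∂[p,q] = [q] − [p].
The 6×12 boundary matrix has rank 5 and Smith normal form diag(1,1,1,1,1).

∂_2: C_2 → C_1 sends each 2-simplex [p,q,r] to [q,r] − [p,r] + [p,q]. For instance
  ∂[v_0,v_1,v_2] = [v_1,v_2] − [v_0,v_2] + [v_0,v_1],
  ∂[v_3,v_4,v_5] = [v_4,v_5] − [v_3,v_5] + [v_3,v_4].
The resulting 12×8 matrix has rank 7, and its Smith normal form has invariant factors (1,1,1,1,1,1,1).

Reading off H_k = ker ∂_k / im ∂_{k+1}:

  H_1: rank ker ∂_1 − rank ∂_2 = (12 − 5) − 7 = 0, and the invariant factors of ∂_2 are all 1, so H_1 = 0.

H_1 ≅ 0.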